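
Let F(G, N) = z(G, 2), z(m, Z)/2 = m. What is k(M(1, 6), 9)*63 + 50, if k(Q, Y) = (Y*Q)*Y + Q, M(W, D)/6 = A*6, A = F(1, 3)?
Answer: 372002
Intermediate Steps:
z(m, Z) = 2*m
F(G, N) = 2*G
A = 2 (A = 2*1 = 2)
M(W, D) = 72 (M(W, D) = 6*(2*6) = 6*12 = 72)
k(Q, Y) = Q + Q*Y² (k(Q, Y) = (Q*Y)*Y + Q = Q*Y² + Q = Q + Q*Y²)
k(M(1, 6), 9)*63 + 50 = (72*(1 + 9²))*63 + 50 = (72*(1 + 81))*63 + 50 = (72*82)*63 + 50 = 5904*63 + 50 = 371952 + 50 = 372002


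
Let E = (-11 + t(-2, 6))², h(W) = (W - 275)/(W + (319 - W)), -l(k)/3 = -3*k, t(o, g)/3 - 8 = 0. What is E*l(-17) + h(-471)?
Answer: -8249129/319 ≈ -25859.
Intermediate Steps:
t(o, g) = 24 (t(o, g) = 24 + 3*0 = 24 + 0 = 24)
l(k) = 9*k (l(k) = -(-9)*k = 9*k)
h(W) = -25/29 + W/319 (h(W) = (-275 + W)/319 = (-275 + W)*(1/319) = -25/29 + W/319)
E = 169 (E = (-11 + 24)² = 13² = 169)
E*l(-17) + h(-471) = 169*(9*(-17)) + (-25/29 + (1/319)*(-471)) = 169*(-153) + (-25/29 - 471/319) = -25857 - 746/319 = -8249129/319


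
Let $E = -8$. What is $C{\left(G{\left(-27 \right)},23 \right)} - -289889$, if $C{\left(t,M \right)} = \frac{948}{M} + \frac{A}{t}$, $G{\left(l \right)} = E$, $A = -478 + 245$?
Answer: $\frac{53352519}{184} \approx 2.8996 \cdot 10^{5}$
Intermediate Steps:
$A = -233$
$G{\left(l \right)} = -8$
$C{\left(t,M \right)} = - \frac{233}{t} + \frac{948}{M}$ ($C{\left(t,M \right)} = \frac{948}{M} - \frac{233}{t} = - \frac{233}{t} + \frac{948}{M}$)
$C{\left(G{\left(-27 \right)},23 \right)} - -289889 = \left(- \frac{233}{-8} + \frac{948}{23}\right) - -289889 = \left(\left(-233\right) \left(- \frac{1}{8}\right) + 948 \cdot \frac{1}{23}\right) + 289889 = \left(\frac{233}{8} + \frac{948}{23}\right) + 289889 = \frac{12943}{184} + 289889 = \frac{53352519}{184}$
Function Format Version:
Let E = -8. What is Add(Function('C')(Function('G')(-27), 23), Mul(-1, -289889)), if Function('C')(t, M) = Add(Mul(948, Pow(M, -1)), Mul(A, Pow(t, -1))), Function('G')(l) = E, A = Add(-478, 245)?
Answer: Rational(53352519, 184) ≈ 2.8996e+5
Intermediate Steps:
A = -233
Function('G')(l) = -8
Function('C')(t, M) = Add(Mul(-233, Pow(t, -1)), Mul(948, Pow(M, -1))) (Function('C')(t, M) = Add(Mul(948, Pow(M, -1)), Mul(-233, Pow(t, -1))) = Add(Mul(-233, Pow(t, -1)), Mul(948, Pow(M, -1))))
Add(Function('C')(Function('G')(-27), 23), Mul(-1, -289889)) = Add(Add(Mul(-233, Pow(-8, -1)), Mul(948, Pow(23, -1))), Mul(-1, -289889)) = Add(Add(Mul(-233, Rational(-1, 8)), Mul(948, Rational(1, 23))), 289889) = Add(Add(Rational(233, 8), Rational(948, 23)), 289889) = Add(Rational(12943, 184), 289889) = Rational(53352519, 184)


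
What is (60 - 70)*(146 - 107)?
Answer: -390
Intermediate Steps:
(60 - 70)*(146 - 107) = -10*39 = -390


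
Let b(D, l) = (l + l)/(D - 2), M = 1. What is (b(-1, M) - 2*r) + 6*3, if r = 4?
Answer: 28/3 ≈ 9.3333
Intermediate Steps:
b(D, l) = 2*l/(-2 + D) (b(D, l) = (2*l)/(-2 + D) = 2*l/(-2 + D))
(b(-1, M) - 2*r) + 6*3 = (2*1/(-2 - 1) - 2*4) + 6*3 = (2*1/(-3) - 8) + 18 = (2*1*(-⅓) - 8) + 18 = (-⅔ - 8) + 18 = -26/3 + 18 = 28/3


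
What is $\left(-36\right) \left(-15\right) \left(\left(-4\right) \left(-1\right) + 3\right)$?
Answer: $3780$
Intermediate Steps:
$\left(-36\right) \left(-15\right) \left(\left(-4\right) \left(-1\right) + 3\right) = 540 \left(4 + 3\right) = 540 \cdot 7 = 3780$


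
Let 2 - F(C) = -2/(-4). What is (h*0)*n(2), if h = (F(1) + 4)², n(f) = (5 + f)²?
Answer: 0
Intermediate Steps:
F(C) = 3/2 (F(C) = 2 - (-2)/(-4) = 2 - (-2)*(-1)/4 = 2 - 1*½ = 2 - ½ = 3/2)
h = 121/4 (h = (3/2 + 4)² = (11/2)² = 121/4 ≈ 30.250)
(h*0)*n(2) = ((121/4)*0)*(5 + 2)² = 0*7² = 0*49 = 0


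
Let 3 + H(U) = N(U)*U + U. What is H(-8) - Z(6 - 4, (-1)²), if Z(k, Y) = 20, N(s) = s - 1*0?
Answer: 33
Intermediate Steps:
N(s) = s (N(s) = s + 0 = s)
H(U) = -3 + U + U² (H(U) = -3 + (U*U + U) = -3 + (U² + U) = -3 + (U + U²) = -3 + U + U²)
H(-8) - Z(6 - 4, (-1)²) = (-3 - 8 + (-8)²) - 1*20 = (-3 - 8 + 64) - 20 = 53 - 20 = 33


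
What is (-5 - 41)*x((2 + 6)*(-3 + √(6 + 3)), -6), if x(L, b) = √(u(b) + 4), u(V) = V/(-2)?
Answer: -46*√7 ≈ -121.70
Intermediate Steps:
u(V) = -V/2 (u(V) = V*(-½) = -V/2)
x(L, b) = √(4 - b/2) (x(L, b) = √(-b/2 + 4) = √(4 - b/2))
(-5 - 41)*x((2 + 6)*(-3 + √(6 + 3)), -6) = (-5 - 41)*(√(16 - 2*(-6))/2) = -23*√(16 + 12) = -23*√28 = -23*2*√7 = -46*√7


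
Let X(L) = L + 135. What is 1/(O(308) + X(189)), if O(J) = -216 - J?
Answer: -1/200 ≈ -0.0050000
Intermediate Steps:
X(L) = 135 + L
1/(O(308) + X(189)) = 1/((-216 - 1*308) + (135 + 189)) = 1/((-216 - 308) + 324) = 1/(-524 + 324) = 1/(-200) = -1/200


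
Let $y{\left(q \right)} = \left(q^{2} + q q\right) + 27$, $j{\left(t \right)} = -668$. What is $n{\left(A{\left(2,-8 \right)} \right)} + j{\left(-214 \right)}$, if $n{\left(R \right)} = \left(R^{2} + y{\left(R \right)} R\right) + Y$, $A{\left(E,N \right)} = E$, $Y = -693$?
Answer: $-1287$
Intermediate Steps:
$y{\left(q \right)} = 27 + 2 q^{2}$ ($y{\left(q \right)} = \left(q^{2} + q^{2}\right) + 27 = 2 q^{2} + 27 = 27 + 2 q^{2}$)
$n{\left(R \right)} = -693 + R^{2} + R \left(27 + 2 R^{2}\right)$ ($n{\left(R \right)} = \left(R^{2} + \left(27 + 2 R^{2}\right) R\right) - 693 = \left(R^{2} + R \left(27 + 2 R^{2}\right)\right) - 693 = -693 + R^{2} + R \left(27 + 2 R^{2}\right)$)
$n{\left(A{\left(2,-8 \right)} \right)} + j{\left(-214 \right)} = \left(-693 + 2^{2} + 2 \left(27 + 2 \cdot 2^{2}\right)\right) - 668 = \left(-693 + 4 + 2 \left(27 + 2 \cdot 4\right)\right) - 668 = \left(-693 + 4 + 2 \left(27 + 8\right)\right) - 668 = \left(-693 + 4 + 2 \cdot 35\right) - 668 = \left(-693 + 4 + 70\right) - 668 = -619 - 668 = -1287$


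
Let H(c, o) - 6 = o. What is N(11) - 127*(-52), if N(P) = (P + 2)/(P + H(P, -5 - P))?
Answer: 6617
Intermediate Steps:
H(c, o) = 6 + o
N(P) = 2 + P (N(P) = (P + 2)/(P + (6 + (-5 - P))) = (2 + P)/(P + (1 - P)) = (2 + P)/1 = (2 + P)*1 = 2 + P)
N(11) - 127*(-52) = (2 + 11) - 127*(-52) = 13 + 6604 = 6617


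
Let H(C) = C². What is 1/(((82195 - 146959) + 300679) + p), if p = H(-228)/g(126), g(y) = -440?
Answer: 55/12968827 ≈ 4.2409e-6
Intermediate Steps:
p = -6498/55 (p = (-228)²/(-440) = 51984*(-1/440) = -6498/55 ≈ -118.15)
1/(((82195 - 146959) + 300679) + p) = 1/(((82195 - 146959) + 300679) - 6498/55) = 1/((-64764 + 300679) - 6498/55) = 1/(235915 - 6498/55) = 1/(12968827/55) = 55/12968827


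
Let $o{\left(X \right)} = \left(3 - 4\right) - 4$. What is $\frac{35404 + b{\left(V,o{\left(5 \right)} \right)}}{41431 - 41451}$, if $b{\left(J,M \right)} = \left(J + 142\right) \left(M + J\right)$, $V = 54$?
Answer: $- \frac{11252}{5} \approx -2250.4$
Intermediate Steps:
$o{\left(X \right)} = -5$ ($o{\left(X \right)} = -1 - 4 = -5$)
$b{\left(J,M \right)} = \left(142 + J\right) \left(J + M\right)$
$\frac{35404 + b{\left(V,o{\left(5 \right)} \right)}}{41431 - 41451} = \frac{35404 + \left(54^{2} + 142 \cdot 54 + 142 \left(-5\right) + 54 \left(-5\right)\right)}{41431 - 41451} = \frac{35404 + \left(2916 + 7668 - 710 - 270\right)}{-20} = \left(35404 + 9604\right) \left(- \frac{1}{20}\right) = 45008 \left(- \frac{1}{20}\right) = - \frac{11252}{5}$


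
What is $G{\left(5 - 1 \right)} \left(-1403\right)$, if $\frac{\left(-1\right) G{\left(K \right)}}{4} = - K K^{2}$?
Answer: $-359168$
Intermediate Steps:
$G{\left(K \right)} = 4 K^{3}$ ($G{\left(K \right)} = - 4 - K K^{2} = - 4 \left(- K^{3}\right) = 4 K^{3}$)
$G{\left(5 - 1 \right)} \left(-1403\right) = 4 \left(5 - 1\right)^{3} \left(-1403\right) = 4 \cdot 4^{3} \left(-1403\right) = 4 \cdot 64 \left(-1403\right) = 256 \left(-1403\right) = -359168$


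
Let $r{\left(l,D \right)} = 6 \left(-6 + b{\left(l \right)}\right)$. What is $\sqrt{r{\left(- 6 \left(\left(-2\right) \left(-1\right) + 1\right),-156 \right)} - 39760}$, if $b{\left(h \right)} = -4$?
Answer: $2 i \sqrt{9955} \approx 199.55 i$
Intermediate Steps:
$r{\left(l,D \right)} = -60$ ($r{\left(l,D \right)} = 6 \left(-6 - 4\right) = 6 \left(-10\right) = -60$)
$\sqrt{r{\left(- 6 \left(\left(-2\right) \left(-1\right) + 1\right),-156 \right)} - 39760} = \sqrt{-60 - 39760} = \sqrt{-39820} = 2 i \sqrt{9955}$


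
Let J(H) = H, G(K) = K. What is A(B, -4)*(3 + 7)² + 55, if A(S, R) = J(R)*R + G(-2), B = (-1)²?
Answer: 1455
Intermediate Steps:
B = 1
A(S, R) = -2 + R² (A(S, R) = R*R - 2 = R² - 2 = -2 + R²)
A(B, -4)*(3 + 7)² + 55 = (-2 + (-4)²)*(3 + 7)² + 55 = (-2 + 16)*10² + 55 = 14*100 + 55 = 1400 + 55 = 1455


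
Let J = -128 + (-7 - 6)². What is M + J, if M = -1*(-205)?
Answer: 246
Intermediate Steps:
M = 205
J = 41 (J = -128 + (-13)² = -128 + 169 = 41)
M + J = 205 + 41 = 246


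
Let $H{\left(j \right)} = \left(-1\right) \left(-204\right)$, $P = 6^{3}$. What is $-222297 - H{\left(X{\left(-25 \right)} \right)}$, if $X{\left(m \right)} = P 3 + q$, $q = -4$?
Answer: $-222501$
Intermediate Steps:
$P = 216$
$X{\left(m \right)} = 644$ ($X{\left(m \right)} = 216 \cdot 3 - 4 = 648 - 4 = 644$)
$H{\left(j \right)} = 204$
$-222297 - H{\left(X{\left(-25 \right)} \right)} = -222297 - 204 = -222501$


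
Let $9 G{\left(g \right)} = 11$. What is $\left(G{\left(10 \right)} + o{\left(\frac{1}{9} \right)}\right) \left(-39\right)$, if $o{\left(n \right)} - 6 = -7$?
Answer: $- \frac{26}{3} \approx -8.6667$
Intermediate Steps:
$o{\left(n \right)} = -1$ ($o{\left(n \right)} = 6 - 7 = -1$)
$G{\left(g \right)} = \frac{11}{9}$ ($G{\left(g \right)} = \frac{1}{9} \cdot 11 = \frac{11}{9}$)
$\left(G{\left(10 \right)} + o{\left(\frac{1}{9} \right)}\right) \left(-39\right) = \left(\frac{11}{9} - 1\right) \left(-39\right) = \frac{2}{9} \left(-39\right) = - \frac{26}{3}$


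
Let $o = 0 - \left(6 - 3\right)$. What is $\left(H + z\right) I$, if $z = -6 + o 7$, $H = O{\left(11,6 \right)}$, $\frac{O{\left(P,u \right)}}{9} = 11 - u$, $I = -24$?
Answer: $-432$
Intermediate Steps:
$o = -3$ ($o = 0 - 3 = -3$)
$O{\left(P,u \right)} = 99 - 9 u$ ($O{\left(P,u \right)} = 9 \left(11 - u\right) = 99 - 9 u$)
$H = 45$ ($H = 99 - 54 = 45$)
$z = -27$ ($z = -6 - 21 = -27$)
$\left(H + z\right) I = \left(45 - 27\right) \left(-24\right) = 18 \left(-24\right) = -432$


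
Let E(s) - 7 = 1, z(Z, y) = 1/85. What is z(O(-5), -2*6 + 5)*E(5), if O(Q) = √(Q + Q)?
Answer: 8/85 ≈ 0.094118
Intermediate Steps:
O(Q) = √2*√Q (O(Q) = √(2*Q) = √2*√Q)
z(Z, y) = 1/85
E(s) = 8 (E(s) = 7 + 1 = 8)
z(O(-5), -2*6 + 5)*E(5) = (1/85)*8 = 8/85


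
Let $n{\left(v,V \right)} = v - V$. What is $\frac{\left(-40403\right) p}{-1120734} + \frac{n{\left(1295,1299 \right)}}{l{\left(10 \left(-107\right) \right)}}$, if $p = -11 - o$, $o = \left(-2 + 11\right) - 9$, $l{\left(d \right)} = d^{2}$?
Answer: $- \frac{127208956159}{320782089150} \approx -0.39656$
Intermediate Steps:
$o = 0$ ($o = 9 - 9 = 0$)
$p = -11$ ($p = -11 - 0 = -11 + 0 = -11$)
$\frac{\left(-40403\right) p}{-1120734} + \frac{n{\left(1295,1299 \right)}}{l{\left(10 \left(-107\right) \right)}} = \frac{\left(-40403\right) \left(-11\right)}{-1120734} + \frac{1295 - 1299}{\left(10 \left(-107\right)\right)^{2}} = 444433 \left(- \frac{1}{1120734}\right) + \frac{1295 - 1299}{\left(-1070\right)^{2}} = - \frac{444433}{1120734} - \frac{4}{1144900} = - \frac{444433}{1120734} - \frac{1}{286225} = - \frac{127208956159}{320782089150}$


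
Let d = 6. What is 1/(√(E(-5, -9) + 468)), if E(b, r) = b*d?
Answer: √438/438 ≈ 0.047782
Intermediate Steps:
E(b, r) = 6*b (E(b, r) = b*6 = 6*b)
1/(√(E(-5, -9) + 468)) = 1/(√(6*(-5) + 468)) = 1/(√(-30 + 468)) = 1/(√438) = √438/438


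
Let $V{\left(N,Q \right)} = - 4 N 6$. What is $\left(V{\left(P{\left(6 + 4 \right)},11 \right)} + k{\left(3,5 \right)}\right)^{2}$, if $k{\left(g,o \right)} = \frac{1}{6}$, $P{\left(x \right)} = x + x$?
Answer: $\frac{8288641}{36} \approx 2.3024 \cdot 10^{5}$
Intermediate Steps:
$P{\left(x \right)} = 2 x$
$k{\left(g,o \right)} = \frac{1}{6}$
$V{\left(N,Q \right)} = - 24 N$
$\left(V{\left(P{\left(6 + 4 \right)},11 \right)} + k{\left(3,5 \right)}\right)^{2} = \left(- 24 \cdot 2 \left(6 + 4\right) + \frac{1}{6}\right)^{2} = \left(- 24 \cdot 2 \cdot 10 + \frac{1}{6}\right)^{2} = \left(\left(-24\right) 20 + \frac{1}{6}\right)^{2} = \left(-480 + \frac{1}{6}\right)^{2} = \left(- \frac{2879}{6}\right)^{2} = \frac{8288641}{36}$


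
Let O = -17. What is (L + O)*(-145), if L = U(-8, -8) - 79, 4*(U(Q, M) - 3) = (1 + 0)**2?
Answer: 53795/4 ≈ 13449.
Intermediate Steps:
U(Q, M) = 13/4 (U(Q, M) = 3 + (1 + 0)**2/4 = 3 + (1/4)*1**2 = 3 + (1/4)*1 = 3 + 1/4 = 13/4)
L = -303/4 (L = 13/4 - 79 = -303/4 ≈ -75.750)
(L + O)*(-145) = (-303/4 - 17)*(-145) = -371/4*(-145) = 53795/4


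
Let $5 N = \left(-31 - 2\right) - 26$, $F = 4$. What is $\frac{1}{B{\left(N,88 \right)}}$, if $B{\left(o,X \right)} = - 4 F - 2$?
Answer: $- \frac{1}{18} \approx -0.055556$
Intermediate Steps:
$N = - \frac{59}{5}$ ($N = \frac{\left(-31 - 2\right) - 26}{5} = \frac{-33 - 26}{5} = \frac{1}{5} \left(-59\right) = - \frac{59}{5} \approx -11.8$)
$B{\left(o,X \right)} = -18$ ($B{\left(o,X \right)} = \left(-4\right) 4 - 2 = -16 - 2 = -18$)
$\frac{1}{B{\left(N,88 \right)}} = \frac{1}{-18} = - \frac{1}{18}$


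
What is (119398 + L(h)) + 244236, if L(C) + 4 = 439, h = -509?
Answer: 364069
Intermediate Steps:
L(C) = 435 (L(C) = -4 + 439 = 435)
(119398 + L(h)) + 244236 = (119398 + 435) + 244236 = 119833 + 244236 = 364069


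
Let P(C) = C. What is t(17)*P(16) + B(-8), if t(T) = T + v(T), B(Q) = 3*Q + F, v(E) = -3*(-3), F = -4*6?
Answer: 368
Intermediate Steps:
F = -24
v(E) = 9
B(Q) = -24 + 3*Q (B(Q) = 3*Q - 24 = -24 + 3*Q)
t(T) = 9 + T (t(T) = T + 9 = 9 + T)
t(17)*P(16) + B(-8) = (9 + 17)*16 + (-24 + 3*(-8)) = 26*16 + (-24 - 24) = 416 - 48 = 368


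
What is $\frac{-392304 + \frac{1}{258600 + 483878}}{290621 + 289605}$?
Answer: $- \frac{291277089311}{430805040028} \approx -0.67612$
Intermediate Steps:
$\frac{-392304 + \frac{1}{258600 + 483878}}{290621 + 289605} = \frac{-392304 + \frac{1}{742478}}{580226} = \left(-392304 + \frac{1}{742478}\right) \frac{1}{580226} = \left(- \frac{291277089311}{742478}\right) \frac{1}{580226} = - \frac{291277089311}{430805040028}$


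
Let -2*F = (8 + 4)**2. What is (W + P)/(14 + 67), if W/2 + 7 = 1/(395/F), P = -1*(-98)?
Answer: 11012/10665 ≈ 1.0325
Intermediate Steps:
P = 98
F = -72 (F = -(8 + 4)**2/2 = -1/2*12**2 = -1/2*144 = -72)
W = -5674/395 (W = -14 + 2/((395/(-72))) = -14 + 2/((395*(-1/72))) = -14 + 2/(-395/72) = -14 + 2*(-72/395) = -14 - 144/395 = -5674/395 ≈ -14.365)
(W + P)/(14 + 67) = (-5674/395 + 98)/(14 + 67) = (33036/395)/81 = (1/81)*(33036/395) = 11012/10665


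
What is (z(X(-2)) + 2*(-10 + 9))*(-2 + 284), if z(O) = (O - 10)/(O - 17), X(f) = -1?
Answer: -1175/3 ≈ -391.67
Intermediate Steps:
z(O) = (-10 + O)/(-17 + O)
(z(X(-2)) + 2*(-10 + 9))*(-2 + 284) = ((-10 - 1)/(-17 - 1) + 2*(-10 + 9))*(-2 + 284) = (-11/(-18) + 2*(-1))*282 = (-1/18*(-11) - 2)*282 = (11/18 - 2)*282 = -25/18*282 = -1175/3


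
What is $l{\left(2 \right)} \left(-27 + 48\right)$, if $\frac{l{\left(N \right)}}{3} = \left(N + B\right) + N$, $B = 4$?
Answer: $504$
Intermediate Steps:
$l{\left(N \right)} = 12 + 6 N$ ($l{\left(N \right)} = 3 \left(\left(N + 4\right) + N\right) = 3 \left(\left(4 + N\right) + N\right) = 3 \left(4 + 2 N\right) = 12 + 6 N$)
$l{\left(2 \right)} \left(-27 + 48\right) = \left(12 + 6 \cdot 2\right) \left(-27 + 48\right) = \left(12 + 12\right) 21 = 24 \cdot 21 = 504$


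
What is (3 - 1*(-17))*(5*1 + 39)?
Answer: 880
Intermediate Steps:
(3 - 1*(-17))*(5*1 + 39) = (3 + 17)*(5 + 39) = 20*44 = 880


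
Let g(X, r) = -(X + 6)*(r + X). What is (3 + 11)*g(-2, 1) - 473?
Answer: -417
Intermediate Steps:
g(X, r) = -(6 + X)*(X + r)
(3 + 11)*g(-2, 1) - 473 = (3 + 11)*(-1*(-2)² - 6*(-2) - 6*1 - 1*(-2)*1) - 473 = 14*(-1*4 + 12 - 6 + 2) - 473 = 14*(-4 + 12 - 6 + 2) - 473 = 14*4 - 473 = 56 - 473 = -417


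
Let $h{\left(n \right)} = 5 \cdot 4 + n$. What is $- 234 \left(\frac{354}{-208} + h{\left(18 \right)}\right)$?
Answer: $- \frac{33975}{4} \approx -8493.8$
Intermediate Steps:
$h{\left(n \right)} = 20 + n$
$- 234 \left(\frac{354}{-208} + h{\left(18 \right)}\right) = - 234 \left(\frac{354}{-208} + \left(20 + 18\right)\right) = - 234 \left(354 \left(- \frac{1}{208}\right) + 38\right) = - 234 \left(- \frac{177}{104} + 38\right) = \left(-234\right) \frac{3775}{104} = - \frac{33975}{4}$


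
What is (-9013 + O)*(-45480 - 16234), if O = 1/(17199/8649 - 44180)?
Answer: 23614710151368612/42455069 ≈ 5.5623e+8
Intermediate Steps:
O = -961/42455069 (O = 1/(17199*(1/8649) - 44180) = 1/(1911/961 - 44180) = 1/(-42455069/961) = -961/42455069 ≈ -2.2636e-5)
(-9013 + O)*(-45480 - 16234) = (-9013 - 961/42455069)*(-45480 - 16234) = -382647537858/42455069*(-61714) = 23614710151368612/42455069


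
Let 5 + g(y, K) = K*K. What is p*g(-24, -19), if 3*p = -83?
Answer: -29548/3 ≈ -9849.3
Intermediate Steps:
p = -83/3 (p = (1/3)*(-83) = -83/3 ≈ -27.667)
g(y, K) = -5 + K**2 (g(y, K) = -5 + K*K = -5 + K**2)
p*g(-24, -19) = -83*(-5 + (-19)**2)/3 = -83*(-5 + 361)/3 = -83/3*356 = -29548/3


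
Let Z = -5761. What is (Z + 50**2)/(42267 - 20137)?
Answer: -3261/22130 ≈ -0.14736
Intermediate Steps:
(Z + 50**2)/(42267 - 20137) = (-5761 + 50**2)/(42267 - 20137) = (-5761 + 2500)/22130 = -3261*1/22130 = -3261/22130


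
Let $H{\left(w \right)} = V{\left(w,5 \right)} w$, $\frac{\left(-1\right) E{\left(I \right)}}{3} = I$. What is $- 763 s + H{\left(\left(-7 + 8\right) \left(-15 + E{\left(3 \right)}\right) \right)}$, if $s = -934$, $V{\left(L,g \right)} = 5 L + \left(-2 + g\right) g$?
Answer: $715162$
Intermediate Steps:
$E{\left(I \right)} = - 3 I$
$V{\left(L,g \right)} = 5 L + g \left(-2 + g\right)$
$H{\left(w \right)} = w \left(15 + 5 w\right)$ ($H{\left(w \right)} = \left(5^{2} - 10 + 5 w\right) w = \left(25 - 10 + 5 w\right) w = \left(15 + 5 w\right) w = w \left(15 + 5 w\right)$)
$- 763 s + H{\left(\left(-7 + 8\right) \left(-15 + E{\left(3 \right)}\right) \right)} = \left(-763\right) \left(-934\right) + 5 \left(-7 + 8\right) \left(-15 - 9\right) \left(3 + \left(-7 + 8\right) \left(-15 - 9\right)\right) = 712642 + 5 \cdot 1 \left(-15 - 9\right) \left(3 + 1 \left(-15 - 9\right)\right) = 712642 + 5 \cdot 1 \left(-24\right) \left(3 + 1 \left(-24\right)\right) = 712642 + 5 \left(-24\right) \left(3 - 24\right) = 712642 + 5 \left(-24\right) \left(-21\right) = 712642 + 2520 = 715162$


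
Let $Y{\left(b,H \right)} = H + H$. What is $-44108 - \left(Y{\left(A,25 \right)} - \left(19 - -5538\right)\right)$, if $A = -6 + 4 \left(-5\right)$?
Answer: $-38601$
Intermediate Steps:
$A = -26$ ($A = -6 - 20 = -26$)
$Y{\left(b,H \right)} = 2 H$
$-44108 - \left(Y{\left(A,25 \right)} - \left(19 - -5538\right)\right) = -44108 - \left(2 \cdot 25 - \left(19 - -5538\right)\right) = -44108 - \left(50 - \left(19 + 5538\right)\right) = -44108 - \left(50 - 5557\right) = -44108 - -5507 = -44108 + 5507 = -38601$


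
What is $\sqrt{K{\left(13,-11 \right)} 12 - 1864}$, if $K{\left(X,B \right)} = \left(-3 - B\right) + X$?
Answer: $2 i \sqrt{403} \approx 40.15 i$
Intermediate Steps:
$K{\left(X,B \right)} = -3 + X - B$
$\sqrt{K{\left(13,-11 \right)} 12 - 1864} = \sqrt{\left(-3 + 13 - -11\right) 12 - 1864} = \sqrt{\left(-3 + 13 + 11\right) 12 - 1864} = \sqrt{21 \cdot 12 - 1864} = \sqrt{252 - 1864} = \sqrt{-1612} = 2 i \sqrt{403}$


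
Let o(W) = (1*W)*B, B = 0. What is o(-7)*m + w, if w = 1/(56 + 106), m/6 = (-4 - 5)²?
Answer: 1/162 ≈ 0.0061728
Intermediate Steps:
o(W) = 0 (o(W) = (1*W)*0 = W*0 = 0)
m = 486 (m = 6*(-4 - 5)² = 6*(-9)² = 6*81 = 486)
w = 1/162 ≈ 0.0061728
o(-7)*m + w = 0*486 + 1/162 = 0 + 1/162 = 1/162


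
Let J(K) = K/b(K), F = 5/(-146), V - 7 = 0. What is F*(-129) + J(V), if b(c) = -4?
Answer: 779/292 ≈ 2.6678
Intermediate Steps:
V = 7 (V = 7 + 0 = 7)
F = -5/146 (F = 5*(-1/146) = -5/146 ≈ -0.034247)
J(K) = -K/4 (J(K) = K/(-4) = K*(-1/4) = -K/4)
F*(-129) + J(V) = -5/146*(-129) - 1/4*7 = 645/146 - 7/4 = 779/292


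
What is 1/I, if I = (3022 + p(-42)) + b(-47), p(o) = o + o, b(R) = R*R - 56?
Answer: 1/5091 ≈ 0.00019643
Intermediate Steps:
b(R) = -56 + R² (b(R) = R² - 56 = -56 + R²)
p(o) = 2*o
I = 5091 (I = (3022 + 2*(-42)) + (-56 + (-47)²) = (3022 - 84) + (-56 + 2209) = 2938 + 2153 = 5091)
1/I = 1/5091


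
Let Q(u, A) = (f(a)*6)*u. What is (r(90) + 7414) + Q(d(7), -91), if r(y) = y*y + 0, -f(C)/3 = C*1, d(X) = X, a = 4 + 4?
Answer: 14506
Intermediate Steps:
a = 8
f(C) = -3*C
r(y) = y² (r(y) = y² + 0 = y²)
Q(u, A) = -144*u (Q(u, A) = (-3*8*6)*u = (-24*6)*u = -144*u)
(r(90) + 7414) + Q(d(7), -91) = (90² + 7414) - 144*7 = (8100 + 7414) - 1008 = 15514 - 1008 = 14506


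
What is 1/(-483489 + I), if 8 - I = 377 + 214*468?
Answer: -1/584010 ≈ -1.7123e-6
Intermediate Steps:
I = -100521 (I = 8 - (377 + 214*468) = 8 - (377 + 100152) = 8 - 1*100529 = 8 - 100529 = -100521)
1/(-483489 + I) = 1/(-483489 - 100521) = 1/(-584010) = -1/584010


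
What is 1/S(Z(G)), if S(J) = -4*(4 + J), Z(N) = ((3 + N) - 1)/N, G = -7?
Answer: -7/132 ≈ -0.053030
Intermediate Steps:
Z(N) = (2 + N)/N
S(J) = -16 - 4*J
1/S(Z(G)) = 1/(-16 - 4*(2 - 7)/(-7)) = 1/(-16 - (-4)*(-5)/7) = 1/(-16 - 4*5/7) = 1/(-16 - 20/7) = 1/(-132/7) = -7/132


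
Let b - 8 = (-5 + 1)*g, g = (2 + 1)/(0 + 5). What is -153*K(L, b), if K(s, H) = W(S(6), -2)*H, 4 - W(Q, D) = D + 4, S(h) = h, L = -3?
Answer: -8568/5 ≈ -1713.6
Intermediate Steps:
g = ⅗ (g = 3/5 = 3*(⅕) = ⅗ ≈ 0.60000)
b = 28/5 (b = 8 + (-5 + 1)*(⅗) = 8 - 4*⅗ = 8 - 12/5 = 28/5 ≈ 5.6000)
W(Q, D) = -D (W(Q, D) = 4 - (D + 4) = 4 - (4 + D) = 4 + (-4 - D) = -D)
K(s, H) = 2*H (K(s, H) = (-1*(-2))*H = 2*H)
-153*K(L, b) = -306*28/5 = -153*56/5 = -8568/5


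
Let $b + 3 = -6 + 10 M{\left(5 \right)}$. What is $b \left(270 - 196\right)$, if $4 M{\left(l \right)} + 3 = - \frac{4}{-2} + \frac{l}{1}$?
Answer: $74$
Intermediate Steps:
$M{\left(l \right)} = - \frac{1}{4} + \frac{l}{4}$ ($M{\left(l \right)} = - \frac{3}{4} + \frac{- \frac{4}{-2} + \frac{l}{1}}{4} = - \frac{3}{4} + \frac{\left(-4\right) \left(- \frac{1}{2}\right) + l 1}{4} = - \frac{3}{4} + \frac{2 + l}{4} = - \frac{3}{4} + \left(\frac{1}{2} + \frac{l}{4}\right) = - \frac{1}{4} + \frac{l}{4}$)
$b = 1$ ($b = -3 - \left(6 - 10 \left(- \frac{1}{4} + \frac{1}{4} \cdot 5\right)\right) = -3 - \left(6 - 10 \left(- \frac{1}{4} + \frac{5}{4}\right)\right) = -3 + \left(-6 + 10 \cdot 1\right) = -3 + \left(-6 + 10\right) = -3 + 4 = 1$)
$b \left(270 - 196\right) = 1 \left(270 - 196\right) = 1 \cdot 74 = 74$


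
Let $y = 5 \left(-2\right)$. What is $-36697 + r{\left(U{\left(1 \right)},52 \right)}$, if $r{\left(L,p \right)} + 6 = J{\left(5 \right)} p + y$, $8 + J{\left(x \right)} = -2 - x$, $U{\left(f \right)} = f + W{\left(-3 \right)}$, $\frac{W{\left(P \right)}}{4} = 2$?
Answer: $-37493$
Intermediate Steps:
$W{\left(P \right)} = 8$ ($W{\left(P \right)} = 4 \cdot 2 = 8$)
$U{\left(f \right)} = 8 + f$ ($U{\left(f \right)} = f + 8 = 8 + f$)
$J{\left(x \right)} = -10 - x$ ($J{\left(x \right)} = -8 - \left(2 + x\right) = -10 - x$)
$y = -10$
$r{\left(L,p \right)} = -16 - 15 p$ ($r{\left(L,p \right)} = -6 + \left(\left(-10 - 5\right) p - 10\right) = -6 - \left(10 + 15 p\right) = -16 - 15 p$)
$-36697 + r{\left(U{\left(1 \right)},52 \right)} = -36697 - 796 = -37493$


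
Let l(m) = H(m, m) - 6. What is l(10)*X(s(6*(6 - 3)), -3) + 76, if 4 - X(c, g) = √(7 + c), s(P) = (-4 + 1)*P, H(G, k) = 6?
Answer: 76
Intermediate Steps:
s(P) = -3*P
X(c, g) = 4 - √(7 + c)
l(m) = 0 (l(m) = 6 - 6 = 0)
l(10)*X(s(6*(6 - 3)), -3) + 76 = 0*(4 - √(7 - 18*(6 - 3))) + 76 = 0*(4 - √(7 - 18*3)) + 76 = 0*(4 - √(7 - 3*18)) + 76 = 0*(4 - √(7 - 54)) + 76 = 0*(4 - √(-47)) + 76 = 0*(4 - I*√47) + 76 = 0 + 76 = 76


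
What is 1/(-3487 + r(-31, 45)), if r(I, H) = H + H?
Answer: -1/3397 ≈ -0.00029438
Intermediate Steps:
r(I, H) = 2*H
1/(-3487 + r(-31, 45)) = 1/(-3487 + 2*45) = 1/(-3487 + 90) = 1/(-3397) = -1/3397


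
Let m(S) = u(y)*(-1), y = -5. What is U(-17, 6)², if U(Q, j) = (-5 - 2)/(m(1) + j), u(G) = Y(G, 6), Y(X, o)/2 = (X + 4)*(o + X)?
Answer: 49/64 ≈ 0.76563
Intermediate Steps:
Y(X, o) = 2*(4 + X)*(X + o) (Y(X, o) = 2*((X + 4)*(o + X)) = 2*((4 + X)*(X + o)) = 2*(4 + X)*(X + o))
u(G) = 48 + 2*G² + 20*G (u(G) = 2*G² + 8*G + 8*6 + 2*G*6 = 2*G² + 8*G + 48 + 12*G = 48 + 2*G² + 20*G)
m(S) = 2 (m(S) = (48 + 2*(-5)² + 20*(-5))*(-1) = (48 + 2*25 - 100)*(-1) = (48 + 50 - 100)*(-1) = -2*(-1) = 2)
U(Q, j) = -7/(2 + j) (U(Q, j) = (-5 - 2)/(2 + j) = -7/(2 + j))
U(-17, 6)² = (-7/(2 + 6))² = (-7/8)² = 49/64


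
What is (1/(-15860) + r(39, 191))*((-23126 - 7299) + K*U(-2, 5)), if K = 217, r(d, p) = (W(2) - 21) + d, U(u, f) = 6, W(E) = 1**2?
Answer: -8775895697/15860 ≈ -5.5334e+5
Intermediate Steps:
W(E) = 1
r(d, p) = -20 + d (r(d, p) = (1 - 21) + d = -20 + d)
(1/(-15860) + r(39, 191))*((-23126 - 7299) + K*U(-2, 5)) = (1/(-15860) + (-20 + 39))*((-23126 - 7299) + 217*6) = (-1/15860 + 19)*(-30425 + 1302) = (301339/15860)*(-29123) = -8775895697/15860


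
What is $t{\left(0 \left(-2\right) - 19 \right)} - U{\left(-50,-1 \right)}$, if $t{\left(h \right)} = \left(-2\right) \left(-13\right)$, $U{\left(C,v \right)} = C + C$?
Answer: $126$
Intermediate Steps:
$U{\left(C,v \right)} = 2 C$
$t{\left(h \right)} = 26$
$t{\left(0 \left(-2\right) - 19 \right)} - U{\left(-50,-1 \right)} = 26 - 2 \left(-50\right) = 26 - -100 = 26 + 100 = 126$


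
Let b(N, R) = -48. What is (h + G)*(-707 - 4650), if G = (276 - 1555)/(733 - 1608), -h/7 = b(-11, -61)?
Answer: -1581809603/875 ≈ -1.8078e+6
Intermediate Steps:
h = 336 (h = -7*(-48) = 336)
G = 1279/875 (G = -1279/(-875) = -1279*(-1/875) = 1279/875 ≈ 1.4617)
(h + G)*(-707 - 4650) = (336 + 1279/875)*(-707 - 4650) = (295279/875)*(-5357) = -1581809603/875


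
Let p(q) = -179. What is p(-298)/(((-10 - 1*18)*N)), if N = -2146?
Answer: -179/60088 ≈ -0.0029790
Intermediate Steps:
p(-298)/(((-10 - 1*18)*N)) = -179*(-1/(2146*(-10 - 1*18))) = -179*(-1/(2146*(-10 - 18))) = -179/((-28*(-2146))) = -179/60088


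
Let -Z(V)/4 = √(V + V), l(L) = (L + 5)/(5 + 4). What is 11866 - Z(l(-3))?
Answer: 35606/3 ≈ 11869.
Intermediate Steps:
l(L) = 5/9 + L/9 (l(L) = (5 + L)/9 = (5 + L)*(⅑) = 5/9 + L/9)
Z(V) = -4*√2*√V (Z(V) = -4*√(V + V) = -4*√2*√V)
11866 - Z(l(-3)) = 11866 - (-4)*√2*√(5/9 + (⅑)*(-3)) = 11866 - (-4)*√2*√(5/9 - ⅓) = 11866 - (-4)*√2*√(2/9) = 11866 - (-4)*√2*√2/3 = 11866 - 1*(-8/3) = 11866 + 8/3 = 35606/3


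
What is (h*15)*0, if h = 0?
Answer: 0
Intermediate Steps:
(h*15)*0 = (0*15)*0 = 0*0 = 0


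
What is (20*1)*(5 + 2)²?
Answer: 980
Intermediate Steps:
(20*1)*(5 + 2)² = 20*7² = 20*49 = 980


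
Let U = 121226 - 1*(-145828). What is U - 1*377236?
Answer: -110182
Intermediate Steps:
U = 267054 (U = 121226 + 145828 = 267054)
U - 1*377236 = 267054 - 1*377236 = 267054 - 377236 = -110182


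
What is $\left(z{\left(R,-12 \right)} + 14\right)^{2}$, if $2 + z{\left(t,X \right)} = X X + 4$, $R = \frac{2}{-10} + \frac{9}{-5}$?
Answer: $25600$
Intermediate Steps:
$R = -2$ ($R = 2 \left(- \frac{1}{10}\right) + 9 \left(- \frac{1}{5}\right) = - \frac{1}{5} - \frac{9}{5} = -2$)
$z{\left(t,X \right)} = 2 + X^{2}$ ($z{\left(t,X \right)} = -2 + \left(X X + 4\right) = -2 + \left(X^{2} + 4\right) = -2 + \left(4 + X^{2}\right) = 2 + X^{2}$)
$\left(z{\left(R,-12 \right)} + 14\right)^{2} = \left(\left(2 + \left(-12\right)^{2}\right) + 14\right)^{2} = \left(\left(2 + 144\right) + 14\right)^{2} = \left(146 + 14\right)^{2} = 160^{2} = 25600$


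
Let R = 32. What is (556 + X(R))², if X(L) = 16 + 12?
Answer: 341056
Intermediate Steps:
X(L) = 28
(556 + X(R))² = (556 + 28)² = 584² = 341056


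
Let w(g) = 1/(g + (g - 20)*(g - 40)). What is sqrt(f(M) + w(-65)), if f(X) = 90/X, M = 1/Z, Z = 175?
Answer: sqrt(309092177215)/4430 ≈ 125.50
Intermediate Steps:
w(g) = 1/(g + (-40 + g)*(-20 + g)) (w(g) = 1/(g + (-20 + g)*(-40 + g)) = 1/(g + (-40 + g)*(-20 + g)))
M = 1/175 ≈ 0.0057143
sqrt(f(M) + w(-65)) = sqrt(90/(1/175) + 1/(800 + (-65)**2 - 59*(-65))) = sqrt(90*175 + 1/(800 + 4225 + 3835)) = sqrt(15750 + 1/8860) = sqrt(139545001/8860) = sqrt(309092177215)/4430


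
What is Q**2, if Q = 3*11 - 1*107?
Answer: 5476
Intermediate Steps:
Q = -74 (Q = 33 - 107 = -74)
Q**2 = (-74)**2 = 5476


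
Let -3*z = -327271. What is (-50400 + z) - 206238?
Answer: -442643/3 ≈ -1.4755e+5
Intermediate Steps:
z = 327271/3 (z = -1/3*(-327271) = 327271/3 ≈ 1.0909e+5)
(-50400 + z) - 206238 = (-50400 + 327271/3) - 206238 = 176071/3 - 206238 = -442643/3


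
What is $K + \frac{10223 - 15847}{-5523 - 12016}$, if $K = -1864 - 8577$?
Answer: $- \frac{183119075}{17539} \approx -10441.0$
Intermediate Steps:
$K = -10441$ ($K = -1864 - 8577 = -10441$)
$K + \frac{10223 - 15847}{-5523 - 12016} = -10441 + \frac{10223 - 15847}{-5523 - 12016} = -10441 - \frac{5624}{-17539} = -10441 - - \frac{5624}{17539} = -10441 + \frac{5624}{17539} = - \frac{183119075}{17539}$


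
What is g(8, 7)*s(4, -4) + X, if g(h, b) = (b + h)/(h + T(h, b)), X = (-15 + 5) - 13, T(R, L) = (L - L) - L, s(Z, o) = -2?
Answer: -53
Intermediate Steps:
T(R, L) = -L (T(R, L) = 0 - L = -L)
X = -23 (X = -10 - 13 = -23)
g(h, b) = (b + h)/(h - b)
g(8, 7)*s(4, -4) + X = ((-1*7 - 1*8)/(7 - 1*8))*(-2) - 23 = ((-7 - 8)/(7 - 8))*(-2) - 23 = (-15/(-1))*(-2) - 23 = -1*(-15)*(-2) - 23 = 15*(-2) - 23 = -30 - 23 = -53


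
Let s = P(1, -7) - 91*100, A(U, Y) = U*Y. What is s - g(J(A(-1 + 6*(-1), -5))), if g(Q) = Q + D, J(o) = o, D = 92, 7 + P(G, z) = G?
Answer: -9233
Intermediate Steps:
P(G, z) = -7 + G
s = -9106 (s = (-7 + 1) - 91*100 = -6 - 9100 = -9106)
g(Q) = 92 + Q (g(Q) = Q + 92 = 92 + Q)
s - g(J(A(-1 + 6*(-1), -5))) = -9106 - (92 + (-1 + 6*(-1))*(-5)) = -9106 - (92 + (-1 - 6)*(-5)) = -9106 - (92 - 7*(-5)) = -9106 - (92 + 35) = -9106 - 1*127 = -9106 - 127 = -9233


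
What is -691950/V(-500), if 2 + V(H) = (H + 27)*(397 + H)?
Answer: -230650/16239 ≈ -14.203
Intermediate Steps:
V(H) = -2 + (27 + H)*(397 + H) (V(H) = -2 + (H + 27)*(397 + H) = -2 + (27 + H)*(397 + H))
-691950/V(-500) = -691950/(10717 + (-500)² + 424*(-500)) = -691950/(10717 + 250000 - 212000) = -691950/48717 = -691950*1/48717 = -230650/16239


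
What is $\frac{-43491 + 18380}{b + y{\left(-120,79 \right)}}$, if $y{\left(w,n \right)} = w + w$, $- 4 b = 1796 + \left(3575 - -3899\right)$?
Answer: $\frac{50222}{5115} \approx 9.8186$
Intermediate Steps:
$b = - \frac{4635}{2}$ ($b = - \frac{1796 + \left(3575 - -3899\right)}{4} = - \frac{1796 + \left(3575 + 3899\right)}{4} = - \frac{1796 + 7474}{4} = \left(- \frac{1}{4}\right) 9270 = - \frac{4635}{2} \approx -2317.5$)
$y{\left(w,n \right)} = 2 w$
$\frac{-43491 + 18380}{b + y{\left(-120,79 \right)}} = \frac{-43491 + 18380}{- \frac{4635}{2} + 2 \left(-120\right)} = - \frac{25111}{- \frac{4635}{2} - 240} = - \frac{25111}{- \frac{5115}{2}} = \left(-25111\right) \left(- \frac{2}{5115}\right) = \frac{50222}{5115}$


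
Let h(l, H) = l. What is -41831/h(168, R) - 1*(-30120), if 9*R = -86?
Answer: 5018329/168 ≈ 29871.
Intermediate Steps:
R = -86/9 (R = (⅑)*(-86) = -86/9 ≈ -9.5556)
-41831/h(168, R) - 1*(-30120) = -41831/168 - 1*(-30120) = -41831*1/168 + 30120 = -41831/168 + 30120 = 5018329/168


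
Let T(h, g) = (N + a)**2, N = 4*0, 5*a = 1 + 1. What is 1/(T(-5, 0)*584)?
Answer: 25/2336 ≈ 0.010702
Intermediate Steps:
a = 2/5 (a = (1 + 1)/5 = (1/5)*2 = 2/5 ≈ 0.40000)
N = 0
T(h, g) = 4/25 (T(h, g) = (0 + 2/5)**2 = (2/5)**2 = 4/25)
1/(T(-5, 0)*584) = 1/((4/25)*584) = 1/(2336/25) = 25/2336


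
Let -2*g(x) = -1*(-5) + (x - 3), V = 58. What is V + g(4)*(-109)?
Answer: 385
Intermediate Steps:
g(x) = -1 - x/2 (g(x) = -(-1*(-5) + (x - 3))/2 = -(5 + (-3 + x))/2 = -(2 + x)/2 = -1 - x/2)
V + g(4)*(-109) = 58 + (-1 - ½*4)*(-109) = 58 + (-1 - 2)*(-109) = 58 - 3*(-109) = 58 + 327 = 385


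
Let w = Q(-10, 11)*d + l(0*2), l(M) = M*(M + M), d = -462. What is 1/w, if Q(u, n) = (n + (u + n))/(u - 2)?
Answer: 1/462 ≈ 0.0021645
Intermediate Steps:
Q(u, n) = (u + 2*n)/(-2 + u) (Q(u, n) = (n + (n + u))/(-2 + u) = (u + 2*n)/(-2 + u))
l(M) = 2*M**2 (l(M) = M*(2*M) = 2*M**2)
w = 462 (w = ((-10 + 2*11)/(-2 - 10))*(-462) + 2*(0*2)**2 = ((-10 + 22)/(-12))*(-462) + 2*0**2 = -1/12*12*(-462) + 2*0 = -1*(-462) + 0 = 462 + 0 = 462)
1/w = 1/462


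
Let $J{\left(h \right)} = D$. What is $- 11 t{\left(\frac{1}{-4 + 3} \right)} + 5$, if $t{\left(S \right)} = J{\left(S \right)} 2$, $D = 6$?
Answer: $-127$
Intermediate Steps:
$J{\left(h \right)} = 6$
$t{\left(S \right)} = 12$ ($t{\left(S \right)} = 6 \cdot 2 = 12$)
$- 11 t{\left(\frac{1}{-4 + 3} \right)} + 5 = \left(-11\right) 12 + 5 = -132 + 5 = -127$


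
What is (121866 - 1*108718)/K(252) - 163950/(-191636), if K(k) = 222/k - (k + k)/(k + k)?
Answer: -52911822813/479090 ≈ -1.1044e+5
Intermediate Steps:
K(k) = -1 + 222/k (K(k) = 222/k - 2*k/(2*k) = 222/k - 2*k*1/(2*k) = 222/k - 1*1 = 222/k - 1 = -1 + 222/k)
(121866 - 1*108718)/K(252) - 163950/(-191636) = (121866 - 1*108718)/(((222 - 1*252)/252)) - 163950/(-191636) = (121866 - 108718)/(((222 - 252)/252)) - 163950*(-1/191636) = 13148/(((1/252)*(-30))) + 81975/95818 = 13148/(-5/42) + 81975/95818 = 13148*(-42/5) + 81975/95818 = -552216/5 + 81975/95818 = -52911822813/479090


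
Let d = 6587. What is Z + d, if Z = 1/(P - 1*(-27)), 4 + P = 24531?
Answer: 161737199/24554 ≈ 6587.0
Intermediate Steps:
P = 24527 (P = -4 + 24531 = 24527)
Z = 1/24554 (Z = 1/(24527 - 1*(-27)) = 1/(24527 + 27) = 1/24554 ≈ 4.0727e-5)
Z + d = 1/24554 + 6587 = 161737199/24554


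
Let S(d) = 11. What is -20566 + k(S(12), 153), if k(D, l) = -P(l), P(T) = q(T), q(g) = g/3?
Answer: -20617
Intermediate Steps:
q(g) = g/3 (q(g) = g*(⅓) = g/3)
P(T) = T/3
k(D, l) = -l/3
-20566 + k(S(12), 153) = -20566 - ⅓*153 = -20566 - 51 = -20617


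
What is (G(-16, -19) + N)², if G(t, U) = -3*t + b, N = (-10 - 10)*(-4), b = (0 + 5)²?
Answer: 23409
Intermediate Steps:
b = 25 (b = 5² = 25)
N = 80 (N = -20*(-4) = 80)
G(t, U) = 25 - 3*t (G(t, U) = -3*t + 25 = 25 - 3*t)
(G(-16, -19) + N)² = ((25 - 3*(-16)) + 80)² = ((25 + 48) + 80)² = (73 + 80)² = 153² = 23409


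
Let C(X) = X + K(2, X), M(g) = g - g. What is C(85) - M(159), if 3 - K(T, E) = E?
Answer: 3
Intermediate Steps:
M(g) = 0
K(T, E) = 3 - E
C(X) = 3 (C(X) = X + (3 - X) = 3)
C(85) - M(159) = 3 - 1*0 = 3 + 0 = 3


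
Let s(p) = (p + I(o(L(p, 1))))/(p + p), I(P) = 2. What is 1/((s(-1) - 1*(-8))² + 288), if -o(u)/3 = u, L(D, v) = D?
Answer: 4/1377 ≈ 0.0029049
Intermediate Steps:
o(u) = -3*u
s(p) = (2 + p)/(2*p) (s(p) = (p + 2)/(p + p) = (2 + p)/((2*p)) = (2 + p)*(1/(2*p)) = (2 + p)/(2*p))
1/((s(-1) - 1*(-8))² + 288) = 1/(((½)*(2 - 1)/(-1) - 1*(-8))² + 288) = 1/(((½)*(-1)*1 + 8)² + 288) = 1/((-½ + 8)² + 288) = 1/((15/2)² + 288) = 1/(225/4 + 288) = 1/(1377/4) = 4/1377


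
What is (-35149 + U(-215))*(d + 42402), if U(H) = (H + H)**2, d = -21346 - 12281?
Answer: 1314065025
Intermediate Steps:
d = -33627
U(H) = 4*H**2 (U(H) = (2*H)**2 = 4*H**2)
(-35149 + U(-215))*(d + 42402) = (-35149 + 4*(-215)**2)*(-33627 + 42402) = (-35149 + 4*46225)*8775 = (-35149 + 184900)*8775 = 149751*8775 = 1314065025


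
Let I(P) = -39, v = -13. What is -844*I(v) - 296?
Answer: 32620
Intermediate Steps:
-844*I(v) - 296 = -844*(-39) - 296 = 32916 - 296 = 32620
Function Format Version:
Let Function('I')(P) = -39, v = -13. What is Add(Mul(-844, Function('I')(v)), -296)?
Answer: 32620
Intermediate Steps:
Add(Mul(-844, Function('I')(v)), -296) = Add(Mul(-844, -39), -296) = Add(32916, -296) = 32620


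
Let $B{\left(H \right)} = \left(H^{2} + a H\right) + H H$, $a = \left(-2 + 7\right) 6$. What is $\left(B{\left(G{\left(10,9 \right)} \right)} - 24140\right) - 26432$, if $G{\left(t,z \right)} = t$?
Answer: $-50072$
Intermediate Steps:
$a = 30$ ($a = 5 \cdot 6 = 30$)
$B{\left(H \right)} = 2 H^{2} + 30 H$ ($B{\left(H \right)} = \left(H^{2} + 30 H\right) + H H = \left(H^{2} + 30 H\right) + H^{2} = 2 H^{2} + 30 H$)
$\left(B{\left(G{\left(10,9 \right)} \right)} - 24140\right) - 26432 = \left(2 \cdot 10 \left(15 + 10\right) - 24140\right) - 26432 = \left(2 \cdot 10 \cdot 25 - 24140\right) - 26432 = \left(500 - 24140\right) - 26432 = -23640 - 26432 = -50072$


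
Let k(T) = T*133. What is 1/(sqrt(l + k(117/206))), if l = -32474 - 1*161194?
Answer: -I*sqrt(8215289682)/39880047 ≈ -0.0022728*I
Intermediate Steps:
k(T) = 133*T
l = -193668 (l = -32474 - 161194 = -193668)
1/(sqrt(l + k(117/206))) = 1/(sqrt(-193668 + 133*(117/206))) = 1/(sqrt(-193668 + 15561/206)) = 1/(sqrt(-39880047/206)) = 1/(I*sqrt(8215289682)/206) = -I*sqrt(8215289682)/39880047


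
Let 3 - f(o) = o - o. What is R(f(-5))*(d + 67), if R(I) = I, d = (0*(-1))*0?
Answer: 201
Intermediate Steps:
f(o) = 3 (f(o) = 3 - (o - o) = 3 - 1*0 = 3 + 0 = 3)
d = 0 (d = 0*0 = 0)
R(f(-5))*(d + 67) = 3*(0 + 67) = 3*67 = 201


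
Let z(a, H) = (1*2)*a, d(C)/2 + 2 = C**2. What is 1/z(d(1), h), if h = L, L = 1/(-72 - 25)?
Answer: -1/4 ≈ -0.25000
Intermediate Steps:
L = -1/97 (L = 1/(-97) = -1/97 ≈ -0.010309)
h = -1/97 ≈ -0.010309
d(C) = -4 + 2*C**2
z(a, H) = 2*a
1/z(d(1), h) = 1/(2*(-4 + 2*1**2)) = 1/(2*(-4 + 2*1)) = 1/(2*(-4 + 2)) = 1/(2*(-2)) = 1/(-4) = -1/4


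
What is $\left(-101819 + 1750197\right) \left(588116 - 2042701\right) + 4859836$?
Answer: $-2397701053294$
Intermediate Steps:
$\left(-101819 + 1750197\right) \left(588116 - 2042701\right) + 4859836 = 1648378 \left(-1454585\right) + 4859836 = -2397705913130 + 4859836 = -2397701053294$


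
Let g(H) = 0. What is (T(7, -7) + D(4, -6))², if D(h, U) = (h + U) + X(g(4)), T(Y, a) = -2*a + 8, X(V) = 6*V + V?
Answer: 400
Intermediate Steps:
X(V) = 7*V
T(Y, a) = 8 - 2*a
D(h, U) = U + h (D(h, U) = (h + U) + 7*0 = (U + h) + 0 = U + h)
(T(7, -7) + D(4, -6))² = ((8 - 2*(-7)) + (-6 + 4))² = ((8 + 14) - 2)² = (22 - 2)² = 20² = 400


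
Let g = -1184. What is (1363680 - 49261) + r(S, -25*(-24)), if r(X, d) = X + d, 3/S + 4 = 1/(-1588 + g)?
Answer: 14582237375/11089 ≈ 1.3150e+6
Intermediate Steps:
S = -8316/11089 (S = 3/(-4 + 1/(-1588 - 1184)) = 3/(-4 + 1/(-2772)) = 3/(-4 - 1/2772) = 3/(-11089/2772) = 3*(-2772/11089) = -8316/11089 ≈ -0.74993)
(1363680 - 49261) + r(S, -25*(-24)) = (1363680 - 49261) + (-8316/11089 - 25*(-24)) = 1314419 + (-8316/11089 + 600) = 1314419 + 6645084/11089 = 14582237375/11089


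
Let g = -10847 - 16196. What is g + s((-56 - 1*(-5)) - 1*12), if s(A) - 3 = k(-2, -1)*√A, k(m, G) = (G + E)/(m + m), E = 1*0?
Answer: -27040 + 3*I*√7/4 ≈ -27040.0 + 1.9843*I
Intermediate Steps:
E = 0
k(m, G) = G/(2*m) (k(m, G) = (G + 0)/(m + m) = G/((2*m)) = G*(1/(2*m)) = G/(2*m))
s(A) = 3 + √A/4 (s(A) = 3 + ((½)*(-1)/(-2))*√A = 3 + ((½)*(-1)*(-½))*√A = 3 + √A/4)
g = -27043
g + s((-56 - 1*(-5)) - 1*12) = -27043 + (3 + √((-56 - 1*(-5)) - 1*12)/4) = -27043 + (3 + √((-56 + 5) - 12)/4) = -27043 + (3 + √(-51 - 12)/4) = -27043 + (3 + √(-63)/4) = -27043 + (3 + (3*I*√7)/4) = -27043 + (3 + 3*I*√7/4) = -27040 + 3*I*√7/4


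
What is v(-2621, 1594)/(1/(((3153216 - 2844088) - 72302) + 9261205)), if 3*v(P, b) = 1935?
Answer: 6126229995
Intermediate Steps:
v(P, b) = 645 (v(P, b) = (⅓)*1935 = 645)
v(-2621, 1594)/(1/(((3153216 - 2844088) - 72302) + 9261205)) = 645/(1/(((3153216 - 2844088) - 72302) + 9261205)) = 645/(1/((309128 - 72302) + 9261205)) = 645/(1/(236826 + 9261205)) = 645/(1/9498031) = 645*9498031 = 6126229995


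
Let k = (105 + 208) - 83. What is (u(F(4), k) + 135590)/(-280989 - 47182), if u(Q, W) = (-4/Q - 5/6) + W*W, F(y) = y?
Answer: -1130929/1969026 ≈ -0.57436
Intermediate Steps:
k = 230 (k = 313 - 83 = 230)
u(Q, W) = -⅚ + W² - 4/Q (u(Q, W) = (-4/Q - 5*⅙) + W² = (-4/Q - ⅚) + W² = (-⅚ - 4/Q) + W² = -⅚ + W² - 4/Q)
(u(F(4), k) + 135590)/(-280989 - 47182) = ((-⅚ + 230² - 4/4) + 135590)/(-280989 - 47182) = ((-⅚ + 52900 - 4*¼) + 135590)/(-328171) = ((-⅚ + 52900 - 1) + 135590)*(-1/328171) = (317389/6 + 135590)*(-1/328171) = (1130929/6)*(-1/328171) = -1130929/1969026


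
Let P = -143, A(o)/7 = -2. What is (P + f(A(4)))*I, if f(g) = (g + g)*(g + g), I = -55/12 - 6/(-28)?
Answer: -235247/84 ≈ -2800.6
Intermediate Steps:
A(o) = -14 (A(o) = 7*(-2) = -14)
I = -367/84 (I = -55*1/12 - 6*(-1/28) = -55/12 + 3/14 = -367/84 ≈ -4.3690)
f(g) = 4*g**2 (f(g) = (2*g)*(2*g) = 4*g**2)
(P + f(A(4)))*I = (-143 + 4*(-14)**2)*(-367/84) = (-143 + 4*196)*(-367/84) = (-143 + 784)*(-367/84) = 641*(-367/84) = -235247/84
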